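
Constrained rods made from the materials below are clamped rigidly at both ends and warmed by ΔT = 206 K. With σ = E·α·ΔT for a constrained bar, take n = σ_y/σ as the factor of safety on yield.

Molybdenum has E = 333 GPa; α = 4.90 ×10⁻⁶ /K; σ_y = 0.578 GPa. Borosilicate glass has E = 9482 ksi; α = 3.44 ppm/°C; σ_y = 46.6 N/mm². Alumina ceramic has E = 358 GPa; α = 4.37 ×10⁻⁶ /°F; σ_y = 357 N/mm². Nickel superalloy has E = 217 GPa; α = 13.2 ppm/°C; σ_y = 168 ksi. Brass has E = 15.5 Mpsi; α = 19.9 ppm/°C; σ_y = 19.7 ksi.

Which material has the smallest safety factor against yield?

Per material, after unit conversion:
  molybdenum: E = 333.0, α = 4.90, σ_y = 578.0 → σ = 336 MPa, n = 1.72
  borosilicate glass: E = 65.38, α = 3.44, σ_y = 46.60 → σ = 46.3 MPa, n = 1.01
  alumina ceramic: E = 358.0, α = 7.87, σ_y = 357.0 → σ = 580 MPa, n = 0.615
  nickel superalloy: E = 217.0, α = 13.2, σ_y = 1158 → σ = 590 MPa, n = 1.96
  brass: E = 106.9, α = 19.9, σ_y = 135.8 → σ = 438 MPa, n = 0.310
The minimum is brass at n = 0.310.

brass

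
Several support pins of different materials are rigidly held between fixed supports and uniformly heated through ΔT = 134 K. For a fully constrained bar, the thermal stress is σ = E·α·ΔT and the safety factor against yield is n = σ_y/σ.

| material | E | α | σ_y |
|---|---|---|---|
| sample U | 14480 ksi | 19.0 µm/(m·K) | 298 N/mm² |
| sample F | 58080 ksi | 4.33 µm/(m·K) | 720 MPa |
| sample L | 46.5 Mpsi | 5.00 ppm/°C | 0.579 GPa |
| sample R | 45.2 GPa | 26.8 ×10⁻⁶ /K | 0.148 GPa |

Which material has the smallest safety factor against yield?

In consistent units (E in GPa, α in ×10⁻⁶/K, σ_y in MPa):
  sample U: E = 99.84, α = 19.0, σ_y = 298.0 → σ = 254 MPa, n = 1.17
  sample F: E = 400.4, α = 4.33, σ_y = 720.0 → σ = 232 MPa, n = 3.10
  sample L: E = 320.6, α = 5.00, σ_y = 579.0 → σ = 215 MPa, n = 2.70
  sample R: E = 45.20, α = 26.8, σ_y = 148.0 → σ = 162 MPa, n = 0.912
The minimum is sample R at n = 0.912.

sample R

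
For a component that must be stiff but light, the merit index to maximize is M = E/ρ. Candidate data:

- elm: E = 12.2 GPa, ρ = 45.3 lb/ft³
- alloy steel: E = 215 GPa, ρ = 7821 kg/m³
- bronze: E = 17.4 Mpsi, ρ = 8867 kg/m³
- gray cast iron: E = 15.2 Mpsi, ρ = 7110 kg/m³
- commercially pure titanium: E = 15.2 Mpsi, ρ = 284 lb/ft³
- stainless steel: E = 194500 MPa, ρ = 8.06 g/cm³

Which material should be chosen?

Convert each candidate to consistent units, then evaluate M:
  elm: E = 12.20 GPa, ρ = 725.6 kg/m³
  alloy steel: E = 215.0 GPa, ρ = 7821 kg/m³
  bronze: E = 120.0 GPa, ρ = 8867 kg/m³
  gray cast iron: E = 104.8 GPa, ρ = 7110 kg/m³
  commercially pure titanium: E = 104.8 GPa, ρ = 4549 kg/m³
  stainless steel: E = 194.5 GPa, ρ = 8060 kg/m³
  alloy steel: M = 27.5 MN·m/kg
  stainless steel: M = 24.1 MN·m/kg
  commercially pure titanium: M = 23.0 MN·m/kg
  elm: M = 16.8 MN·m/kg
  gray cast iron: M = 14.7 MN·m/kg
  bronze: M = 13.5 MN·m/kg
Alloy steel ranks first.

alloy steel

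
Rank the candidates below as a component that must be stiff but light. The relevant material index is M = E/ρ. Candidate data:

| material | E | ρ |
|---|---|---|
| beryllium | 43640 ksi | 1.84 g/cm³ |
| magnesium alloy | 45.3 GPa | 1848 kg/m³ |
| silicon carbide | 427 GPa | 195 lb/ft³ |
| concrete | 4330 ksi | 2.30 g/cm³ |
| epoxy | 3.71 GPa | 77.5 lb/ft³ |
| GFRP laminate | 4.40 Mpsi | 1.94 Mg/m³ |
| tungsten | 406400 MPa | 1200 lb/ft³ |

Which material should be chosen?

beryllium

Putting every candidate on a common basis:
  beryllium: E = 300.9 GPa, ρ = 1840 kg/m³
  magnesium alloy: E = 45.30 GPa, ρ = 1848 kg/m³
  silicon carbide: E = 427.0 GPa, ρ = 3124 kg/m³
  concrete: E = 29.85 GPa, ρ = 2300 kg/m³
  epoxy: E = 3.710 GPa, ρ = 1241 kg/m³
  GFRP laminate: E = 30.34 GPa, ρ = 1940 kg/m³
  tungsten: E = 406.4 GPa, ρ = 19220 kg/m³
  beryllium: M = 164 MN·m/kg
  silicon carbide: M = 137 MN·m/kg
  magnesium alloy: M = 24.5 MN·m/kg
  tungsten: M = 21.1 MN·m/kg
  GFRP laminate: M = 15.6 MN·m/kg
  concrete: M = 13.0 MN·m/kg
  epoxy: M = 2.99 MN·m/kg
Beryllium has the largest M.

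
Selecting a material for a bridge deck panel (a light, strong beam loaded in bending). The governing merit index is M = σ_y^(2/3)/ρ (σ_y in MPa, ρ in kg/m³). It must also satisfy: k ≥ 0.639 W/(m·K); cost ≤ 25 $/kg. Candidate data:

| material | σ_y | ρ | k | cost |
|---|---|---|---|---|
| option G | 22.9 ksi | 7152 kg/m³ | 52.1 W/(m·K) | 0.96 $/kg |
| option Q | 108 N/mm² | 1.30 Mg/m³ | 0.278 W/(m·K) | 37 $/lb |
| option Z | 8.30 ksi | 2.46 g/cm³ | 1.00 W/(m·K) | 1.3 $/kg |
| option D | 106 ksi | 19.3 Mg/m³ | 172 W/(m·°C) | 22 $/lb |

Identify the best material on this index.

Screen on constraints: k ≥ 0.639 W/(m·K); cost ≤ 25 $/kg. Survivors: option G, option Z.
Normalizing units and computing the index:
  option G: σ_y = 157.9 MPa, ρ = 7152 kg/m³
  option Z: σ_y = 57.23 MPa, ρ = 2460 kg/m³
  option Z: M = 6.04×10⁻³
  option G: M = 4.08×10⁻³
Option Z has the largest M.

option Z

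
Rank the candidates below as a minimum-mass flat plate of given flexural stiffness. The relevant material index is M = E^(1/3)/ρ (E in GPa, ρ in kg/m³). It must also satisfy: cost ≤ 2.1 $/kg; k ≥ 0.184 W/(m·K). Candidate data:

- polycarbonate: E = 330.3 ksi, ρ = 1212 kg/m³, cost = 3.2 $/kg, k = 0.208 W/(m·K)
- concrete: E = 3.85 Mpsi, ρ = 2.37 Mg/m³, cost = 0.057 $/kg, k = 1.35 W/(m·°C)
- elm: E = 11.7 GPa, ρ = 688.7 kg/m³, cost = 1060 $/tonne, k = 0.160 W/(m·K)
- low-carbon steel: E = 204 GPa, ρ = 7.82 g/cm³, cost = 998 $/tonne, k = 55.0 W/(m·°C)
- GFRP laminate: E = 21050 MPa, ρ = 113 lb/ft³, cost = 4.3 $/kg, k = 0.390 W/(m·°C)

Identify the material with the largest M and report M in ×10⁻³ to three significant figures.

Screen on constraints: cost ≤ 2.1 $/kg; k ≥ 0.184 W/(m·K). Survivors: concrete, low-carbon steel.
Normalizing units and computing the index:
  concrete: E = 26.54 GPa, ρ = 2370 kg/m³
  low-carbon steel: E = 204.0 GPa, ρ = 7820 kg/m³
  concrete: M = 1.26×10⁻³
  low-carbon steel: M = 0.753×10⁻³
Highest index: concrete.

concrete, M = 1.26×10⁻³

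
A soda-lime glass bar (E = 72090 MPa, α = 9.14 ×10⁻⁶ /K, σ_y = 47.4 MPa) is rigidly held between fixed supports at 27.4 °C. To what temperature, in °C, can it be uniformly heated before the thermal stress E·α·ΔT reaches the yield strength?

99.3 °C

E = 72090 MPa = 72.09 GPa.
E·α·ΔT = 47.40 MPa ⇒ ΔT = 47.40 / (72.09×10³ × 9.14×10⁻⁶) = 71.94 K.
T = 27.4 + 71.94 = 99.34 °C.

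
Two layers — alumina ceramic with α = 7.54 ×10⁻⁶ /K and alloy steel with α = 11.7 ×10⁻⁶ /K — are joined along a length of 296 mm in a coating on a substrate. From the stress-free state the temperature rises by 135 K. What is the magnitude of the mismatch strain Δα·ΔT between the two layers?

5.62×10⁻⁴

Δα = |7.54 − 11.7|×10⁻⁶/K = 4.16×10⁻⁶/K.
Mismatch strain = Δα·ΔT = 4.16×10⁻⁶ × 135.0 = 5.62×10⁻⁴.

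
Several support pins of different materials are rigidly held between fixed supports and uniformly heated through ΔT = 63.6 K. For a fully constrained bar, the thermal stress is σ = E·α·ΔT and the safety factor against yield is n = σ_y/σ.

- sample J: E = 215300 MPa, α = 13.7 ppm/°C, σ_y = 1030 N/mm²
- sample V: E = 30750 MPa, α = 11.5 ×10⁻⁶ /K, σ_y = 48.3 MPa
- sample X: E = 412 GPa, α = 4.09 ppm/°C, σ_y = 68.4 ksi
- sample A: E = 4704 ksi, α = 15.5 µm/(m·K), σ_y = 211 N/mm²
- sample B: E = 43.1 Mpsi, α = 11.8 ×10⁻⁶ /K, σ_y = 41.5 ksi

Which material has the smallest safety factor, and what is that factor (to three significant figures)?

sample B, n = 1.28

With everything in SI (GPa, ×10⁻⁶/K, MPa):
  sample J: E = 215.3, α = 13.7, σ_y = 1030 → σ = 188 MPa, n = 5.49
  sample V: E = 30.75, α = 11.5, σ_y = 48.30 → σ = 22.5 MPa, n = 2.15
  sample X: E = 412.0, α = 4.09, σ_y = 471.6 → σ = 107 MPa, n = 4.40
  sample A: E = 32.43, α = 15.5, σ_y = 211.0 → σ = 32.0 MPa, n = 6.60
  sample B: E = 297.2, α = 11.8, σ_y = 286.1 → σ = 223 MPa, n = 1.28
Sample B has the lowest safety factor, n = 1.28.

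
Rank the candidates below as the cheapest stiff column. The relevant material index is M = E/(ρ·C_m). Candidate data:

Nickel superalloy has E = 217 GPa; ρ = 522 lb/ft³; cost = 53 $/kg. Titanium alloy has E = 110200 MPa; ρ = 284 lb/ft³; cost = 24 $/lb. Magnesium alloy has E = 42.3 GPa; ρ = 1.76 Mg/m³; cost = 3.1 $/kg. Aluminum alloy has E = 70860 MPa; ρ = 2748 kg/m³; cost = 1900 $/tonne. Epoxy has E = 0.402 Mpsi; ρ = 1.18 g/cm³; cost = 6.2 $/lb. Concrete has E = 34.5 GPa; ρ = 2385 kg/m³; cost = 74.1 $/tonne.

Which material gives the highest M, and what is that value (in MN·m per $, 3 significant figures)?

Putting every candidate on a common basis:
  nickel superalloy: E = 217.0 GPa, ρ = 8362 kg/m³, cost = 53.00 $/kg
  titanium alloy: E = 110.2 GPa, ρ = 4549 kg/m³, cost = 52.91 $/kg
  magnesium alloy: E = 42.30 GPa, ρ = 1760 kg/m³, cost = 3.100 $/kg
  aluminum alloy: E = 70.86 GPa, ρ = 2748 kg/m³, cost = 1.900 $/kg
  epoxy: E = 2.772 GPa, ρ = 1180 kg/m³, cost = 13.67 $/kg
  concrete: E = 34.50 GPa, ρ = 2385 kg/m³, cost = 0.07410 $/kg
  concrete: M = 195 MN·m per $
  aluminum alloy: M = 13.6 MN·m per $
  magnesium alloy: M = 7.75 MN·m per $
  nickel superalloy: M = 0.490 MN·m per $
  titanium alloy: M = 0.458 MN·m per $
  epoxy: M = 0.172 MN·m per $
Highest index: concrete.

concrete, M = 195 MN·m per $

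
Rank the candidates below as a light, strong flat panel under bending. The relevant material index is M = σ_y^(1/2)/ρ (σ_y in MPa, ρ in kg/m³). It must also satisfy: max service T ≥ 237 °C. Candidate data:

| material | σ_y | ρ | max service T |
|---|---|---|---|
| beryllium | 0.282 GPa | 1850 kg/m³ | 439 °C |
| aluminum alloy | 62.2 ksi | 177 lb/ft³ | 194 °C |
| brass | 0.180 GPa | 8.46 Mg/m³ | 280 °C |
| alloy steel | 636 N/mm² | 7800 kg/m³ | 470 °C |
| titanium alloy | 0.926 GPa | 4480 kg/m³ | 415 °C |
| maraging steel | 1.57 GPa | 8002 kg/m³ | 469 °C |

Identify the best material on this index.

Screen on constraints: max service T ≥ 237 °C. Survivors: beryllium, brass, alloy steel, titanium alloy, maraging steel.
After converting to SI:
  beryllium: σ_y = 282.0 MPa, ρ = 1850 kg/m³
  brass: σ_y = 180.0 MPa, ρ = 8460 kg/m³
  alloy steel: σ_y = 636.0 MPa, ρ = 7800 kg/m³
  titanium alloy: σ_y = 926.0 MPa, ρ = 4480 kg/m³
  maraging steel: σ_y = 1570 MPa, ρ = 8002 kg/m³
  beryllium: M = 9.08×10⁻³
  titanium alloy: M = 6.79×10⁻³
  maraging steel: M = 4.95×10⁻³
  alloy steel: M = 3.23×10⁻³
  brass: M = 1.59×10⁻³
The maximum is for beryllium.

beryllium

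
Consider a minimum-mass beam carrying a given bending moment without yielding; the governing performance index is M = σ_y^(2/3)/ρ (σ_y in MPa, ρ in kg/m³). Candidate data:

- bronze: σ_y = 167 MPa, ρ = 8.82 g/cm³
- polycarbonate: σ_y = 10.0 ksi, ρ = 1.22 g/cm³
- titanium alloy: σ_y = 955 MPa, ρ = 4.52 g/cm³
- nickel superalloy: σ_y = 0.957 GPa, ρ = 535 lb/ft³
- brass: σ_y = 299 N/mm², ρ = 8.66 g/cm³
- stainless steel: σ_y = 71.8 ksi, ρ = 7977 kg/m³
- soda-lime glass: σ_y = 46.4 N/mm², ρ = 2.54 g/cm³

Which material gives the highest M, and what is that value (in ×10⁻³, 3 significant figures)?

Normalizing units and computing the index:
  bronze: σ_y = 167.0 MPa, ρ = 8820 kg/m³
  polycarbonate: σ_y = 68.95 MPa, ρ = 1220 kg/m³
  titanium alloy: σ_y = 955.0 MPa, ρ = 4520 kg/m³
  nickel superalloy: σ_y = 957.0 MPa, ρ = 8570 kg/m³
  brass: σ_y = 299.0 MPa, ρ = 8660 kg/m³
  stainless steel: σ_y = 495.0 MPa, ρ = 7977 kg/m³
  soda-lime glass: σ_y = 46.40 MPa, ρ = 2540 kg/m³
  titanium alloy: M = 21.5×10⁻³
  polycarbonate: M = 13.8×10⁻³
  nickel superalloy: M = 11.3×10⁻³
  stainless steel: M = 7.84×10⁻³
  brass: M = 5.16×10⁻³
  soda-lime glass: M = 5.08×10⁻³
  bronze: M = 3.44×10⁻³
Titanium alloy ranks first.

titanium alloy, M = 21.5×10⁻³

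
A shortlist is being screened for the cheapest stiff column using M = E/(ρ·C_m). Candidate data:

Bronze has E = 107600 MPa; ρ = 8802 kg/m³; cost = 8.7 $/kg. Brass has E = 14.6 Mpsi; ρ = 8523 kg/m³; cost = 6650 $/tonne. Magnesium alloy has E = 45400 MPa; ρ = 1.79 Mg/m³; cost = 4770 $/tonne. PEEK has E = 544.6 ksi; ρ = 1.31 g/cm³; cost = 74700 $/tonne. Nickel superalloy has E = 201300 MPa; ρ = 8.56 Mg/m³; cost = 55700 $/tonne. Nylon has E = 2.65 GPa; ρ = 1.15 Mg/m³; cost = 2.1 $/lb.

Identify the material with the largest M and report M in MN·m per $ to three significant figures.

Putting every candidate on a common basis:
  bronze: E = 107.6 GPa, ρ = 8802 kg/m³, cost = 8.700 $/kg
  brass: E = 100.7 GPa, ρ = 8523 kg/m³, cost = 6.650 $/kg
  magnesium alloy: E = 45.40 GPa, ρ = 1790 kg/m³, cost = 4.770 $/kg
  PEEK: E = 3.755 GPa, ρ = 1310 kg/m³, cost = 74.70 $/kg
  nickel superalloy: E = 201.3 GPa, ρ = 8560 kg/m³, cost = 55.70 $/kg
  nylon: E = 2.650 GPa, ρ = 1150 kg/m³, cost = 4.630 $/kg
  magnesium alloy: M = 5.32 MN·m per $
  brass: M = 1.78 MN·m per $
  bronze: M = 1.41 MN·m per $
  nylon: M = 0.498 MN·m per $
  nickel superalloy: M = 0.422 MN·m per $
  PEEK: M = 0.0384 MN·m per $
Magnesium alloy has the largest M.

magnesium alloy, M = 5.32 MN·m per $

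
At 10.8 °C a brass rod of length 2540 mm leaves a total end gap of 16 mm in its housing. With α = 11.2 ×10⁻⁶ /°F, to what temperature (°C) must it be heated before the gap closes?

α = 11.2×10⁻⁶/°F × 9/5 = 20.2×10⁻⁶/K.
α·L₀·ΔT = 16.0 mm ⇒ ΔT = 16.0 / (20.2×10⁻⁶ × 2540.0) = 312.5 K.
T = 10.8 + 312.5 = 323.3 °C.

323 °C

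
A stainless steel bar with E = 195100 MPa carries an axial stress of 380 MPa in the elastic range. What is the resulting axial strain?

E = 195100 MPa = 195.1 GPa = 195100 MPa.
ε = σ/E = 380 / 195100 = 1.95×10⁻³.

1.95×10⁻³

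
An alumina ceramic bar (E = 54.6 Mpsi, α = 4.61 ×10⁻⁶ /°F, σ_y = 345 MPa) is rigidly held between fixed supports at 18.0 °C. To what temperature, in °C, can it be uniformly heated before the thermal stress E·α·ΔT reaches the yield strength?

E = 54.6 Mpsi = 376.5 GPa.
α = 4.61×10⁻⁶/°F × 9/5 = 8.30×10⁻⁶/K.
E·α·ΔT = 345.0 MPa ⇒ ΔT = 345.0 / (376.5×10³ × 8.30×10⁻⁶) = 110.4 K.
T = 18.0 + 110.4 = 128.4 °C.

128 °C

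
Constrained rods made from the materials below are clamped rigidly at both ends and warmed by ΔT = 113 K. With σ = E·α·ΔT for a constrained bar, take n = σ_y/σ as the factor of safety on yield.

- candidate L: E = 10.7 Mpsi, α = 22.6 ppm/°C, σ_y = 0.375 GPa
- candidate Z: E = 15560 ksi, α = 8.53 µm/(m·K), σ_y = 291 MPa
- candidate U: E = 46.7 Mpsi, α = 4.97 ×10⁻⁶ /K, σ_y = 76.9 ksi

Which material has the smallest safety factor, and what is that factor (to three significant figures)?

candidate L, n = 1.99

With everything in SI (GPa, ×10⁻⁶/K, MPa):
  candidate L: E = 73.77, α = 22.6, σ_y = 375.0 → σ = 188 MPa, n = 1.99
  candidate Z: E = 107.3, α = 8.53, σ_y = 291.0 → σ = 103 MPa, n = 2.81
  candidate U: E = 322.0, α = 4.97, σ_y = 530.2 → σ = 181 MPa, n = 2.93
Smallest n: candidate L with n = 1.99.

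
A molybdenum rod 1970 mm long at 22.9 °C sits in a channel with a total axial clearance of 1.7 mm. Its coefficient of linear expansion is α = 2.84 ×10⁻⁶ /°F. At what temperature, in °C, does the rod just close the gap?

α = 2.84×10⁻⁶/°F × 9/5 = 5.11×10⁻⁶/K.
α·L₀·ΔT = 1.7 mm ⇒ ΔT = 1.7 / (5.11×10⁻⁶ × 1970.0) = 168.8 K.
T = 22.9 + 168.8 = 191.7 °C.

192 °C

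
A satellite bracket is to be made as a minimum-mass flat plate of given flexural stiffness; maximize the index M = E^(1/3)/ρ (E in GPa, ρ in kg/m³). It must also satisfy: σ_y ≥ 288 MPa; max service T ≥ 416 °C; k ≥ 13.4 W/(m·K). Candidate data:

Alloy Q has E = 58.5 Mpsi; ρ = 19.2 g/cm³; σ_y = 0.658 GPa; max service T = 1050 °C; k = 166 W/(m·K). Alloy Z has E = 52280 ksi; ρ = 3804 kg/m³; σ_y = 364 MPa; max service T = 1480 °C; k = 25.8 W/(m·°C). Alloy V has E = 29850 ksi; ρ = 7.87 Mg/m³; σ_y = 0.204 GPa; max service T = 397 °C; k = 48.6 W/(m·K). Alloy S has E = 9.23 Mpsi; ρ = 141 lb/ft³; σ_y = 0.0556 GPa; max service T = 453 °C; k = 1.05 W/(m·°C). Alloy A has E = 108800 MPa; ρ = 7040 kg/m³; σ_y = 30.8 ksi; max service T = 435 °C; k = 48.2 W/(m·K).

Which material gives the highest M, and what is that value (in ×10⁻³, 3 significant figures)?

alloy Z, M = 1.87×10⁻³

Screen on constraints: σ_y ≥ 288 MPa; max service T ≥ 416 °C; k ≥ 13.4 W/(m·K). Survivors: alloy Q, alloy Z.
After converting to SI:
  alloy Q: E = 403.3 GPa, ρ = 19200 kg/m³
  alloy Z: E = 360.5 GPa, ρ = 3804 kg/m³
  alloy Z: M = 1.87×10⁻³
  alloy Q: M = 0.385×10⁻³
Alloy Z ranks first.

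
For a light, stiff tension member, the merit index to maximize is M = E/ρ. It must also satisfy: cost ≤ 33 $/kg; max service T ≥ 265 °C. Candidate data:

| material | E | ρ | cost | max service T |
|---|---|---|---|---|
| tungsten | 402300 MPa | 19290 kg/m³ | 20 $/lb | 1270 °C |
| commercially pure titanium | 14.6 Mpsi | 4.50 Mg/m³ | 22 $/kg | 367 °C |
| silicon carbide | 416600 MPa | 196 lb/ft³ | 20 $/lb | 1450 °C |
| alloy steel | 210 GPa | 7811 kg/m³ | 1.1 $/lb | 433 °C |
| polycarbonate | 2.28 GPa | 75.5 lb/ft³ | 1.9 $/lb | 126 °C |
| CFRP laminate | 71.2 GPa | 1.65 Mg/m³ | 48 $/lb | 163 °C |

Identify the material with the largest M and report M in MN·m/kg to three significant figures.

alloy steel, M = 26.9 MN·m/kg

Screen on constraints: cost ≤ 33 $/kg; max service T ≥ 265 °C. Survivors: commercially pure titanium, alloy steel.
Normalizing units and computing the index:
  commercially pure titanium: E = 100.7 GPa, ρ = 4500 kg/m³
  alloy steel: E = 210.0 GPa, ρ = 7811 kg/m³
  alloy steel: M = 26.9 MN·m/kg
  commercially pure titanium: M = 22.4 MN·m/kg
Alloy steel has the largest M.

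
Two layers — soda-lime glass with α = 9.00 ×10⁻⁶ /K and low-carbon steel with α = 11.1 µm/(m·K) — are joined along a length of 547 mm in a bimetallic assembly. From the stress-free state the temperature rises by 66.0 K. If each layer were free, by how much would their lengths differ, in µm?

75.8 µm

Δα = |9.00 − 11.1|×10⁻⁶/K = 2.10×10⁻⁶/K.
ΔL_mismatch = Δα·L·ΔT = 2.10×10⁻⁶ × 547.0 mm × 66.0 K = 75.8 µm.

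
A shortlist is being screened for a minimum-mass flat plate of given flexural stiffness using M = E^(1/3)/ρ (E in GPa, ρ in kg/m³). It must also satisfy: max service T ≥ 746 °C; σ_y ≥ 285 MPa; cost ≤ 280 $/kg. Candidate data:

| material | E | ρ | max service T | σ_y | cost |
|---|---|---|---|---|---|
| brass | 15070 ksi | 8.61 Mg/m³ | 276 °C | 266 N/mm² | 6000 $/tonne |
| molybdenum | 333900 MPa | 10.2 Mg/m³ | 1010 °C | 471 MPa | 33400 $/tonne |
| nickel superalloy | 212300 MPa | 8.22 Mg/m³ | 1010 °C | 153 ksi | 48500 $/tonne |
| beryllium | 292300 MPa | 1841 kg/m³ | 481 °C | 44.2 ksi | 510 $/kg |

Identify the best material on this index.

Screen on constraints: max service T ≥ 746 °C; σ_y ≥ 285 MPa; cost ≤ 280 $/kg. Survivors: molybdenum, nickel superalloy.
Convert each candidate to consistent units, then evaluate M:
  molybdenum: E = 333.9 GPa, ρ = 10200 kg/m³
  nickel superalloy: E = 212.3 GPa, ρ = 8220 kg/m³
  nickel superalloy: M = 0.726×10⁻³
  molybdenum: M = 0.680×10⁻³
The maximum is for nickel superalloy.

nickel superalloy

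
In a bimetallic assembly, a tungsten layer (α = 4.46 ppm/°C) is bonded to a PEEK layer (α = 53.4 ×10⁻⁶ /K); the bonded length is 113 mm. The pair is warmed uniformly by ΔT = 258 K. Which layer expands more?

PEEK

α(tungsten) = 4.46×10⁻⁶/K vs α(PEEK) = 53.4×10⁻⁶/K.
Higher α expands more for the same ΔT: PEEK.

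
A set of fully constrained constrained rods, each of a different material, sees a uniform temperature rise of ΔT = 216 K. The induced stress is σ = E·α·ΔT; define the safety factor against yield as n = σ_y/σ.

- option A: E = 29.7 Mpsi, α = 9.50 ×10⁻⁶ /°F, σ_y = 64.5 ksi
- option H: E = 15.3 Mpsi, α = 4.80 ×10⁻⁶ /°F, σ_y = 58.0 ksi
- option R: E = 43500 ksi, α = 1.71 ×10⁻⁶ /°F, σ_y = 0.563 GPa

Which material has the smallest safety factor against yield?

option A

In consistent units (E in GPa, α in ×10⁻⁶/K, σ_y in MPa):
  option A: E = 204.8, α = 17.1, σ_y = 444.7 → σ = 756 MPa, n = 0.588
  option H: E = 105.5, α = 8.64, σ_y = 399.9 → σ = 197 MPa, n = 2.03
  option R: E = 299.9, α = 3.08, σ_y = 563.0 → σ = 199 MPa, n = 2.82
Smallest n: option A with n = 0.588.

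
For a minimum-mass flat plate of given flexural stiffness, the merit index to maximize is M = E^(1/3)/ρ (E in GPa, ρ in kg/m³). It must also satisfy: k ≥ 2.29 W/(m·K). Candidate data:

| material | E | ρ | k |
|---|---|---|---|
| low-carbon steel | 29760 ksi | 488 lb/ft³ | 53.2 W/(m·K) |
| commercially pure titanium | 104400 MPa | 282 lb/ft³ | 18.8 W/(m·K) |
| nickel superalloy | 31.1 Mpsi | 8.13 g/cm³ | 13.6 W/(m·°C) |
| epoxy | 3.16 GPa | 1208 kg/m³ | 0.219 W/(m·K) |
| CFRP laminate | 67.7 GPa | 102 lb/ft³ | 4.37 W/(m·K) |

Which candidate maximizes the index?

CFRP laminate

Screen on constraints: k ≥ 2.29 W/(m·K). Survivors: low-carbon steel, commercially pure titanium, nickel superalloy, CFRP laminate.
Putting every candidate on a common basis:
  low-carbon steel: E = 205.2 GPa, ρ = 7817 kg/m³
  commercially pure titanium: E = 104.4 GPa, ρ = 4517 kg/m³
  nickel superalloy: E = 214.4 GPa, ρ = 8130 kg/m³
  CFRP laminate: E = 67.70 GPa, ρ = 1634 kg/m³
  CFRP laminate: M = 2.49×10⁻³
  commercially pure titanium: M = 1.04×10⁻³
  low-carbon steel: M = 0.755×10⁻³
  nickel superalloy: M = 0.736×10⁻³
Highest index: CFRP laminate.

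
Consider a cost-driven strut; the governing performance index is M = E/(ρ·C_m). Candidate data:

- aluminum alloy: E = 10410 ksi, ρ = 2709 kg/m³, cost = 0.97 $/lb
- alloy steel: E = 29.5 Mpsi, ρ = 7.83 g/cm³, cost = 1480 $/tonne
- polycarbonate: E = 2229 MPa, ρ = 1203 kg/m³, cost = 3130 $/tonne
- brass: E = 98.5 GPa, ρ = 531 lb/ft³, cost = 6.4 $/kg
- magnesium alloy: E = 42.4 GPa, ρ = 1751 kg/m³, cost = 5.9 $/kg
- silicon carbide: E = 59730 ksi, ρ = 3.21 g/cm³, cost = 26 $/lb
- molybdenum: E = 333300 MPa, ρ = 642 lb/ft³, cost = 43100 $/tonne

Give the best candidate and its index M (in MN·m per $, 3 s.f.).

After converting to SI:
  aluminum alloy: E = 71.77 GPa, ρ = 2709 kg/m³, cost = 2.138 $/kg
  alloy steel: E = 203.4 GPa, ρ = 7830 kg/m³, cost = 1.480 $/kg
  polycarbonate: E = 2.229 GPa, ρ = 1203 kg/m³, cost = 3.130 $/kg
  brass: E = 98.50 GPa, ρ = 8506 kg/m³, cost = 6.400 $/kg
  magnesium alloy: E = 42.40 GPa, ρ = 1751 kg/m³, cost = 5.900 $/kg
  silicon carbide: E = 411.8 GPa, ρ = 3210 kg/m³, cost = 57.32 $/kg
  molybdenum: E = 333.3 GPa, ρ = 10280 kg/m³, cost = 43.10 $/kg
  alloy steel: M = 17.6 MN·m per $
  aluminum alloy: M = 12.4 MN·m per $
  magnesium alloy: M = 4.10 MN·m per $
  silicon carbide: M = 2.24 MN·m per $
  brass: M = 1.81 MN·m per $
  molybdenum: M = 0.752 MN·m per $
  polycarbonate: M = 0.592 MN·m per $
The maximum is for alloy steel.

alloy steel, M = 17.6 MN·m per $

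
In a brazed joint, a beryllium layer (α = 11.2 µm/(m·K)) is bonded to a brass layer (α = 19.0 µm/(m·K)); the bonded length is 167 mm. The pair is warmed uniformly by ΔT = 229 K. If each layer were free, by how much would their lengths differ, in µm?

Δα = |11.2 − 19.0|×10⁻⁶/K = 7.80×10⁻⁶/K.
ΔL_mismatch = Δα·L·ΔT = 7.80×10⁻⁶ × 167.0 mm × 229.0 K = 298 µm.

298 µm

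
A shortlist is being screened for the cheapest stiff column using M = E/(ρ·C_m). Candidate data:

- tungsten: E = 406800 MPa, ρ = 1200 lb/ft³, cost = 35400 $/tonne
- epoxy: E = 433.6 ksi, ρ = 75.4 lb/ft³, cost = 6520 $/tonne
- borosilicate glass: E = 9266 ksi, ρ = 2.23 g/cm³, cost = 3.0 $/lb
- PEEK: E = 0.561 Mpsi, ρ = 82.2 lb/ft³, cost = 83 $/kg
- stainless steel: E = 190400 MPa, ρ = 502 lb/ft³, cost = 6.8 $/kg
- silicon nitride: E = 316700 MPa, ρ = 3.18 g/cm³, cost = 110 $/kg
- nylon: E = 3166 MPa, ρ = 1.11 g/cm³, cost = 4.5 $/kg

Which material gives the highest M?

Convert each candidate to consistent units, then evaluate M:
  tungsten: E = 406.8 GPa, ρ = 19220 kg/m³, cost = 35.40 $/kg
  epoxy: E = 2.990 GPa, ρ = 1208 kg/m³, cost = 6.520 $/kg
  borosilicate glass: E = 63.89 GPa, ρ = 2230 kg/m³, cost = 6.614 $/kg
  PEEK: E = 3.868 GPa, ρ = 1317 kg/m³, cost = 83.00 $/kg
  stainless steel: E = 190.4 GPa, ρ = 8041 kg/m³, cost = 6.800 $/kg
  silicon nitride: E = 316.7 GPa, ρ = 3180 kg/m³, cost = 110.0 $/kg
  nylon: E = 3.166 GPa, ρ = 1110 kg/m³, cost = 4.500 $/kg
  borosilicate glass: M = 4.33 MN·m per $
  stainless steel: M = 3.48 MN·m per $
  silicon nitride: M = 0.905 MN·m per $
  nylon: M = 0.634 MN·m per $
  tungsten: M = 0.598 MN·m per $
  epoxy: M = 0.380 MN·m per $
  PEEK: M = 0.0354 MN·m per $
Borosilicate glass has the largest M.

borosilicate glass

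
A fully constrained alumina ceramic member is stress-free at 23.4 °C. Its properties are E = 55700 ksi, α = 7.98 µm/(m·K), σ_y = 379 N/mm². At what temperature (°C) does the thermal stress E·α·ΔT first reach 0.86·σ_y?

E = 55700 ksi = 384.0 GPa.
σ_y = 379 N/mm² = 379.0 MPa.
E·α·ΔT = 325.9 MPa ⇒ ΔT = 325.9 / (384.0×10³ × 7.98×10⁻⁶) = 106.4 K.
T = 23.4 + 106.4 = 129.8 °C.

130 °C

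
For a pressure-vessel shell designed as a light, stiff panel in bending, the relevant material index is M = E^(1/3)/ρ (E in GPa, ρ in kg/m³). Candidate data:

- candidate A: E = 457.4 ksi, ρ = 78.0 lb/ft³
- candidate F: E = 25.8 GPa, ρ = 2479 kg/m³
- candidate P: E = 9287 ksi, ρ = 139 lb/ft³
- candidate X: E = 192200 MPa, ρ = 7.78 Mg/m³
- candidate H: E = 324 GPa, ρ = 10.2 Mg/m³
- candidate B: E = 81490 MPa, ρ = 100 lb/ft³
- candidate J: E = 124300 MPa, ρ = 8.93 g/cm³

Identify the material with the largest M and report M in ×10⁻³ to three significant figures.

candidate B, M = 2.71×10⁻³

In SI units:
  candidate A: E = 3.154 GPa, ρ = 1249 kg/m³
  candidate F: E = 25.80 GPa, ρ = 2479 kg/m³
  candidate P: E = 64.03 GPa, ρ = 2227 kg/m³
  candidate X: E = 192.2 GPa, ρ = 7780 kg/m³
  candidate H: E = 324.0 GPa, ρ = 10200 kg/m³
  candidate B: E = 81.49 GPa, ρ = 1602 kg/m³
  candidate J: E = 124.3 GPa, ρ = 8930 kg/m³
  candidate B: M = 2.71×10⁻³
  candidate P: M = 1.80×10⁻³
  candidate F: M = 1.19×10⁻³
  candidate A: M = 1.17×10⁻³
  candidate X: M = 0.742×10⁻³
  candidate H: M = 0.673×10⁻³
  candidate J: M = 0.559×10⁻³
Candidate B has the largest M.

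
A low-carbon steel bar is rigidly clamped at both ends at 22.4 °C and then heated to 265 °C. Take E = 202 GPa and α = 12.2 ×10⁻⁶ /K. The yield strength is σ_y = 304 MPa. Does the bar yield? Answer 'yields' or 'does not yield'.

ΔT = 242.6 K. Constrained thermal stress σ = E·α·ΔT = 202.0×10³ MPa × 12.2×10⁻⁶ × 242.6 = 598 MPa (compressive).
Compare to σ_y = 304 MPa: σ ≥ σ_y, so it yields.

yields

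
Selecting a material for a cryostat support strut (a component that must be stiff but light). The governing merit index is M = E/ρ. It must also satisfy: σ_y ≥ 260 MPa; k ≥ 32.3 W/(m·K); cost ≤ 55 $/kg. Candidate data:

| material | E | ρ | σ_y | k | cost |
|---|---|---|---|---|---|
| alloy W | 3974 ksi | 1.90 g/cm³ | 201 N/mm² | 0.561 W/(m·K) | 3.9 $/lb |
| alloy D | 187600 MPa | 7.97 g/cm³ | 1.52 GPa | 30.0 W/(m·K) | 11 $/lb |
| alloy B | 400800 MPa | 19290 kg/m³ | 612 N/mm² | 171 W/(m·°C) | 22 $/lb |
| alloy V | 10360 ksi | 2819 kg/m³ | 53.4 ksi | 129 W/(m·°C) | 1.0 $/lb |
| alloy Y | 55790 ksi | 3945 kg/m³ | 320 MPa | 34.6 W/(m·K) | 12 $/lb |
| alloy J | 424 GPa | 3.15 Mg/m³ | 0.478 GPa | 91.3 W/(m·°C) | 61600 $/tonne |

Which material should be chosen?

alloy Y

Screen on constraints: σ_y ≥ 260 MPa; k ≥ 32.3 W/(m·K); cost ≤ 55 $/kg. Survivors: alloy B, alloy V, alloy Y.
Normalizing units and computing the index:
  alloy B: E = 400.8 GPa, ρ = 19290 kg/m³
  alloy V: E = 71.43 GPa, ρ = 2819 kg/m³
  alloy Y: E = 384.7 GPa, ρ = 3945 kg/m³
  alloy Y: M = 97.5 MN·m/kg
  alloy V: M = 25.3 MN·m/kg
  alloy B: M = 20.8 MN·m/kg
Alloy Y ranks first.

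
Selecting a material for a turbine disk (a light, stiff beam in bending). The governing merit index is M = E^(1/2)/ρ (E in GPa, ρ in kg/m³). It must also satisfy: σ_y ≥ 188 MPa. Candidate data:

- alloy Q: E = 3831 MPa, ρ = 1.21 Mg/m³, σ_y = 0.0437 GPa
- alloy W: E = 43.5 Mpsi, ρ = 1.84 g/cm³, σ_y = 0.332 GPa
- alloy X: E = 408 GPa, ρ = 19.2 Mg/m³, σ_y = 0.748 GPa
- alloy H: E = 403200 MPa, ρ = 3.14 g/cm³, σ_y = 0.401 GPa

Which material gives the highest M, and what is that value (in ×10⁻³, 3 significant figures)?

alloy W, M = 9.41×10⁻³

Screen on constraints: σ_y ≥ 188 MPa. Survivors: alloy W, alloy X, alloy H.
After converting to SI:
  alloy W: E = 299.9 GPa, ρ = 1840 kg/m³
  alloy X: E = 408.0 GPa, ρ = 19200 kg/m³
  alloy H: E = 403.2 GPa, ρ = 3140 kg/m³
  alloy W: M = 9.41×10⁻³
  alloy H: M = 6.39×10⁻³
  alloy X: M = 1.05×10⁻³
Highest index: alloy W.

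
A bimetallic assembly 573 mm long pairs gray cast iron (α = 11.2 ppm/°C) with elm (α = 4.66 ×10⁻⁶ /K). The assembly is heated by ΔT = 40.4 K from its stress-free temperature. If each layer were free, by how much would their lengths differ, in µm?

Δα = |11.2 − 4.66|×10⁻⁶/K = 6.54×10⁻⁶/K.
ΔL_mismatch = Δα·L·ΔT = 6.54×10⁻⁶ × 573.0 mm × 40.4 K = 151 µm.

151 µm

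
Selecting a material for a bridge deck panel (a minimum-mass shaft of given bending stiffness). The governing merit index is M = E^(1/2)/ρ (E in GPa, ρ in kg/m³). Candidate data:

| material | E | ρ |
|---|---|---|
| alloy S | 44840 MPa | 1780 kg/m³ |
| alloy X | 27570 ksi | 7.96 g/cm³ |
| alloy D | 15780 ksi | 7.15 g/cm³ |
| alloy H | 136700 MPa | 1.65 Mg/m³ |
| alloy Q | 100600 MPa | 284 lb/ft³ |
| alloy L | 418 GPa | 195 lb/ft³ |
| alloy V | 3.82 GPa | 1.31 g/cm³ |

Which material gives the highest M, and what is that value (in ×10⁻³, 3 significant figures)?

alloy H, M = 7.09×10⁻³

In SI units:
  alloy S: E = 44.84 GPa, ρ = 1780 kg/m³
  alloy X: E = 190.1 GPa, ρ = 7960 kg/m³
  alloy D: E = 108.8 GPa, ρ = 7150 kg/m³
  alloy H: E = 136.7 GPa, ρ = 1650 kg/m³
  alloy Q: E = 100.6 GPa, ρ = 4549 kg/m³
  alloy L: E = 418.0 GPa, ρ = 3124 kg/m³
  alloy V: E = 3.820 GPa, ρ = 1310 kg/m³
  alloy H: M = 7.09×10⁻³
  alloy L: M = 6.55×10⁻³
  alloy S: M = 3.76×10⁻³
  alloy Q: M = 2.20×10⁻³
  alloy X: M = 1.73×10⁻³
  alloy V: M = 1.49×10⁻³
  alloy D: M = 1.46×10⁻³
Alloy H ranks first.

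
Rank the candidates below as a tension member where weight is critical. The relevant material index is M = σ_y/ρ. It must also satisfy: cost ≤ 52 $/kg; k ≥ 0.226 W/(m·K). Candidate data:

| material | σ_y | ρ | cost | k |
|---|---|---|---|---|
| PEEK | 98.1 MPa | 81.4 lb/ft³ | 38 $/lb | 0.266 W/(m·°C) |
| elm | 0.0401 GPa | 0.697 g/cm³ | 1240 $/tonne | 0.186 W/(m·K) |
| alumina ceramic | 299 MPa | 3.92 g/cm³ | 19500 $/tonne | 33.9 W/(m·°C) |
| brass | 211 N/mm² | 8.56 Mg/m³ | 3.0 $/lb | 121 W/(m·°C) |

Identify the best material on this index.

alumina ceramic

Screen on constraints: cost ≤ 52 $/kg; k ≥ 0.226 W/(m·K). Survivors: alumina ceramic, brass.
Normalizing units and computing the index:
  alumina ceramic: σ_y = 299.0 MPa, ρ = 3920 kg/m³
  brass: σ_y = 211.0 MPa, ρ = 8560 kg/m³
  alumina ceramic: M = 76.3 kN·m/kg
  brass: M = 24.6 kN·m/kg
Alumina ceramic has the largest M.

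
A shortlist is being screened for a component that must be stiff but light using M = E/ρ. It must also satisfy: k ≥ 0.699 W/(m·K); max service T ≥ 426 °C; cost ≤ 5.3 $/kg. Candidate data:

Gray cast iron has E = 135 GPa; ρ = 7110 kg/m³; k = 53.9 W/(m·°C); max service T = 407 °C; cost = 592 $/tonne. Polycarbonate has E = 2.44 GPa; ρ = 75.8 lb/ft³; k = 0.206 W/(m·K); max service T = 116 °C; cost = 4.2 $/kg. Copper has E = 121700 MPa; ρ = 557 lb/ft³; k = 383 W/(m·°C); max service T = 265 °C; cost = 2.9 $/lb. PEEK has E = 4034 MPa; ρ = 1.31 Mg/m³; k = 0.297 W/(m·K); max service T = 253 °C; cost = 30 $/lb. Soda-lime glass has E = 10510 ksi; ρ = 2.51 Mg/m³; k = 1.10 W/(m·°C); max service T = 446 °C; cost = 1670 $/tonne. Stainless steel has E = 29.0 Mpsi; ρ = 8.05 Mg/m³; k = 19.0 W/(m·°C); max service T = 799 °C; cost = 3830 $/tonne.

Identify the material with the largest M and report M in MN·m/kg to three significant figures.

Screen on constraints: k ≥ 0.699 W/(m·K); max service T ≥ 426 °C; cost ≤ 5.3 $/kg. Survivors: soda-lime glass, stainless steel.
Putting every candidate on a common basis:
  soda-lime glass: E = 72.46 GPa, ρ = 2510 kg/m³
  stainless steel: E = 199.9 GPa, ρ = 8050 kg/m³
  soda-lime glass: M = 28.9 MN·m/kg
  stainless steel: M = 24.8 MN·m/kg
Soda-lime glass ranks first.

soda-lime glass, M = 28.9 MN·m/kg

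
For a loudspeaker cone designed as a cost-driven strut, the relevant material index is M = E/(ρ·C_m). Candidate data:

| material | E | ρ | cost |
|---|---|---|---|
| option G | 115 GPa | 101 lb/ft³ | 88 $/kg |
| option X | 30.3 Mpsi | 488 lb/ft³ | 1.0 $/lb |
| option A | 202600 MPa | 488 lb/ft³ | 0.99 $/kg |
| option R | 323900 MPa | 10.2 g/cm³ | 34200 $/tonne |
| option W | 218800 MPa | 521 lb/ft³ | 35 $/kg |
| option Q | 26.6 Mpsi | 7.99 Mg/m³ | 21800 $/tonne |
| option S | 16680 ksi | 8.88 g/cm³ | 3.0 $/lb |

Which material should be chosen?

In SI units:
  option G: E = 115.0 GPa, ρ = 1618 kg/m³, cost = 88.00 $/kg
  option X: E = 208.9 GPa, ρ = 7817 kg/m³, cost = 2.205 $/kg
  option A: E = 202.6 GPa, ρ = 7817 kg/m³, cost = 0.9900 $/kg
  option R: E = 323.9 GPa, ρ = 10200 kg/m³, cost = 34.20 $/kg
  option W: E = 218.8 GPa, ρ = 8346 kg/m³, cost = 35.00 $/kg
  option Q: E = 183.4 GPa, ρ = 7990 kg/m³, cost = 21.80 $/kg
  option S: E = 115.0 GPa, ρ = 8880 kg/m³, cost = 6.614 $/kg
  option A: M = 26.2 MN·m per $
  option X: M = 12.1 MN·m per $
  option S: M = 1.96 MN·m per $
  option Q: M = 1.05 MN·m per $
  option R: M = 0.929 MN·m per $
  option G: M = 0.808 MN·m per $
  option W: M = 0.749 MN·m per $
Highest index: option A.

option A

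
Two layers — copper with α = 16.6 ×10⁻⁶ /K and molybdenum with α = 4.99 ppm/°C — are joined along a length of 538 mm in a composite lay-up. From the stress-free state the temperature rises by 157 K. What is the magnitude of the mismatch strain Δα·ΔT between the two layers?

1.82×10⁻³

Δα = |16.6 − 4.99|×10⁻⁶/K = 11.6×10⁻⁶/K.
Mismatch strain = Δα·ΔT = 11.6×10⁻⁶ × 157.0 = 1.82×10⁻³.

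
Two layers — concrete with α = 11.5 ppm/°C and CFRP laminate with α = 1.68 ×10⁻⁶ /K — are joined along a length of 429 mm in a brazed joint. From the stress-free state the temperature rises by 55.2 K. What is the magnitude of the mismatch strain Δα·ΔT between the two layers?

Δα = |11.5 − 1.68|×10⁻⁶/K = 9.82×10⁻⁶/K.
Mismatch strain = Δα·ΔT = 9.82×10⁻⁶ × 55.2 = 5.42×10⁻⁴.

5.42×10⁻⁴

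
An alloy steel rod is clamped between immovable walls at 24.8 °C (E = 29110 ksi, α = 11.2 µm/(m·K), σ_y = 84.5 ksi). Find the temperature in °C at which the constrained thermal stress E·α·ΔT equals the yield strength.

284 °C

E = 29110 ksi = 200.7 GPa.
σ_y = 84.5 ksi = 582.6 MPa.
E·α·ΔT = 582.6 MPa ⇒ ΔT = 582.6 / (200.7×10³ × 11.2×10⁻⁶) = 259.2 K.
T = 24.8 + 259.2 = 284.0 °C.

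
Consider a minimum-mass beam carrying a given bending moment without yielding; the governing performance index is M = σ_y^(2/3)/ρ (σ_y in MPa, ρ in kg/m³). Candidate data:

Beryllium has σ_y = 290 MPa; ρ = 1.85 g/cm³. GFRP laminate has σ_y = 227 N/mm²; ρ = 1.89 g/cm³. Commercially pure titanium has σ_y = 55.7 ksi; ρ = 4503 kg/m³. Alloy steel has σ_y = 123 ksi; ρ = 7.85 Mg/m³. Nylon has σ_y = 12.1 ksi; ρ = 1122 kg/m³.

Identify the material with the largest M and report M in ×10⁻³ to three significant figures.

In SI units:
  beryllium: σ_y = 290.0 MPa, ρ = 1850 kg/m³
  GFRP laminate: σ_y = 227.0 MPa, ρ = 1890 kg/m³
  commercially pure titanium: σ_y = 384.0 MPa, ρ = 4503 kg/m³
  alloy steel: σ_y = 848.1 MPa, ρ = 7850 kg/m³
  nylon: σ_y = 83.43 MPa, ρ = 1122 kg/m³
  beryllium: M = 23.7×10⁻³
  GFRP laminate: M = 19.7×10⁻³
  nylon: M = 17.0×10⁻³
  commercially pure titanium: M = 11.7×10⁻³
  alloy steel: M = 11.4×10⁻³
The maximum is for beryllium.

beryllium, M = 23.7×10⁻³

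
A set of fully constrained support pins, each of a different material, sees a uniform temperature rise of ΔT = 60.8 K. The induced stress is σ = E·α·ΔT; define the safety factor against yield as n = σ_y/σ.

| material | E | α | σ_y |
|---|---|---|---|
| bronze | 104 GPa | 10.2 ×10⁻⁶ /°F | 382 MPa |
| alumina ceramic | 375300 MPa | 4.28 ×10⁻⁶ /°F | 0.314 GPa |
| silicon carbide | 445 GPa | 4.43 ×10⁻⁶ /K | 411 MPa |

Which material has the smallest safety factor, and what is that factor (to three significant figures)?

Per material, after unit conversion:
  bronze: E = 104.0, α = 18.4, σ_y = 382.0 → σ = 116 MPa, n = 3.29
  alumina ceramic: E = 375.3, α = 7.70, σ_y = 314.0 → σ = 176 MPa, n = 1.79
  silicon carbide: E = 445.0, α = 4.43, σ_y = 411.0 → σ = 120 MPa, n = 3.43
Smallest n: alumina ceramic with n = 1.79.

alumina ceramic, n = 1.79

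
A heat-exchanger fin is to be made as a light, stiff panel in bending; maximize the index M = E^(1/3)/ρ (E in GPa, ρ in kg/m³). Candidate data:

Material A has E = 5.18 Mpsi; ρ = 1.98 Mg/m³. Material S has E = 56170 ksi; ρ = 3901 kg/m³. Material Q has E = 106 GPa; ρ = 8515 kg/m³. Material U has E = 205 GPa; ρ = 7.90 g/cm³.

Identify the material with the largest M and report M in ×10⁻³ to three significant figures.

material S, M = 1.87×10⁻³

Putting every candidate on a common basis:
  material A: E = 35.71 GPa, ρ = 1980 kg/m³
  material S: E = 387.3 GPa, ρ = 3901 kg/m³
  material Q: E = 106.0 GPa, ρ = 8515 kg/m³
  material U: E = 205.0 GPa, ρ = 7900 kg/m³
  material S: M = 1.87×10⁻³
  material A: M = 1.66×10⁻³
  material U: M = 0.746×10⁻³
  material Q: M = 0.556×10⁻³
Material S has the largest M.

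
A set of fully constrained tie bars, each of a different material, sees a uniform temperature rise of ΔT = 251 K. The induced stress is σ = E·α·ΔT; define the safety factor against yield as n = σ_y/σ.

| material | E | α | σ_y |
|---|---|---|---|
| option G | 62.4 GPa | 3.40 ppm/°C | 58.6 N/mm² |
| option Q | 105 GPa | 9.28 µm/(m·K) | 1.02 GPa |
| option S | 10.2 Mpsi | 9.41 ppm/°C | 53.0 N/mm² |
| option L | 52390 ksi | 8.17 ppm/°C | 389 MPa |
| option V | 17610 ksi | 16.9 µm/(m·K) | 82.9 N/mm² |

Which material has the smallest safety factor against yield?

Converting E to GPa, α to ×10⁻⁶/K, σ_y to MPa, then σ and n for each:
  option G: E = 62.40, α = 3.40, σ_y = 58.60 → σ = 53.3 MPa, n = 1.10
  option Q: E = 105.0, α = 9.28, σ_y = 1020 → σ = 245 MPa, n = 4.17
  option S: E = 70.33, α = 9.41, σ_y = 53.00 → σ = 166 MPa, n = 0.319
  option L: E = 361.2, α = 8.17, σ_y = 389.0 → σ = 741 MPa, n = 0.525
  option V: E = 121.4, α = 16.9, σ_y = 82.90 → σ = 515 MPa, n = 0.161
Smallest n: option V with n = 0.161.

option V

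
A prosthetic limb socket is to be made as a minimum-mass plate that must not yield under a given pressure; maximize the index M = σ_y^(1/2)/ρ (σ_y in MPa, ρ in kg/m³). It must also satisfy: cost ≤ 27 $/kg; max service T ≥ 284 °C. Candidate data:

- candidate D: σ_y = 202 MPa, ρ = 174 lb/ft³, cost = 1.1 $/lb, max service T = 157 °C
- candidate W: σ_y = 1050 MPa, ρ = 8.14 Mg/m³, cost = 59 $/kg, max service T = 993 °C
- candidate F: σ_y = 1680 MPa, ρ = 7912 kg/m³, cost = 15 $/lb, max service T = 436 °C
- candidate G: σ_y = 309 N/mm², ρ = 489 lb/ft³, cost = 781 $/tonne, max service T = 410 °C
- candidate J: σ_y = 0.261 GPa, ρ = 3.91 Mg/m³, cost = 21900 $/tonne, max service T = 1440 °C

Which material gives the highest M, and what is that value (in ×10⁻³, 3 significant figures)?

Screen on constraints: cost ≤ 27 $/kg; max service T ≥ 284 °C. Survivors: candidate G, candidate J.
In SI units:
  candidate G: σ_y = 309.0 MPa, ρ = 7833 kg/m³
  candidate J: σ_y = 261.0 MPa, ρ = 3910 kg/m³
  candidate J: M = 4.13×10⁻³
  candidate G: M = 2.24×10⁻³
Candidate J has the largest M.

candidate J, M = 4.13×10⁻³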